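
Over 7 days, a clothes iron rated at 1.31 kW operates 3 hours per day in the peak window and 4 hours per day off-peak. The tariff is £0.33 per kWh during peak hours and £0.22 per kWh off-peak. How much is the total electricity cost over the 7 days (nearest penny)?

£17.15

Peak energy = 1.31 kW × 3 h × 7 = 27.51 kWh
Off-peak energy = 1.31 kW × 4 h × 7 = 36.68 kWh
Cost = 27.51 × £0.33 + 36.68 × £0.22 = £9.0783 + £8.0696 = £17.15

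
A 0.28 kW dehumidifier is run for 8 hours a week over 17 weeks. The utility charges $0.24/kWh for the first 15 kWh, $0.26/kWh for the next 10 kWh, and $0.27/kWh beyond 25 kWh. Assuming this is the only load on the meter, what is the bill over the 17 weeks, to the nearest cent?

$9.73

Runtime = 8 h/week × 17 weeks = 136 h
Energy = 0.28 kW × 136 h = 38.08 kWh
Tier 1 (0–15 kWh): 15 × $0.24 = $3.6
Tier 2 (15–25 kWh): 10 × $0.26 = $2.6
Above 25 kWh: 13.08 × $0.27 = $3.5316
Bill = $9.73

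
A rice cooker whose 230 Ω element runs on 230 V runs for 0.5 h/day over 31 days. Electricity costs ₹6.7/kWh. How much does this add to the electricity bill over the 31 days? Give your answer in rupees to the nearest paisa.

Power = V²/R = 230²/230 = 230 W = 0.23 kW
Runtime = 0.5 h/day × 31 days = 15.5 h
Energy = 0.23 kW × 15.5 h = 3.565 kWh
Cost = 3.565 kWh × ₹6.7/kWh = ₹23.89

₹23.89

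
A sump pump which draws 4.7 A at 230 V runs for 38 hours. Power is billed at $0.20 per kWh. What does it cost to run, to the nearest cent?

Power = 4.7 A × 230 V = 1081 W = 1.081 kW
Energy = 1.081 kW × 38 h = 41.078 kWh
Cost = 41.078 kWh × $0.20/kWh = $8.22

$8.22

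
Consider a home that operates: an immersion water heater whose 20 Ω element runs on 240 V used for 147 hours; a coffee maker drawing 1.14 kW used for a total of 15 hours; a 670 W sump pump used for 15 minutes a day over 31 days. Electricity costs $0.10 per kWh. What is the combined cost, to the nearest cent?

immersion water heater: Power = V²/R = 240²/20 = 2880 W = 2.88 kW
immersion water heater: 2.88 kW × 147 h = 423.36 kWh
coffee maker: 1.14 kW × 15 h = 17.1 kWh
sump pump: Runtime = 15 min × 31 = 465 min = 7.75 h
sump pump: 0.67 kW × 7.75 h = 5.1925 kWh
Total energy = 445.6525 kWh
Cost = 445.6525 × $0.10 = $44.57

$44.57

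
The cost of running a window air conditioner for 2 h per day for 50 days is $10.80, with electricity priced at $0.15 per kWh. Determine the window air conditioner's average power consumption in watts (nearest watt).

Energy = $10.80 ÷ $0.15/kWh = 72 kWh
Runtime = 2 h/day × 50 days = 100 h
Power = 72 kWh ÷ 100 h = 0.72 kW = 720 W

720 W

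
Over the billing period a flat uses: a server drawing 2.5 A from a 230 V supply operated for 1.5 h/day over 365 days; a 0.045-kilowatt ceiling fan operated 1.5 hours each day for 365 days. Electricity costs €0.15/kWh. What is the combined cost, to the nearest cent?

€50.92

server: Power = 2.5 A × 230 V = 575 W = 0.575 kW
server: Runtime = 1.5 h/day × 365 days = 547.5 h
server: 0.575 kW × 547.5 h = 314.8125 kWh
ceiling fan: Runtime = 1.5 h/day × 365 days = 547.5 h
ceiling fan: 0.045 kW × 547.5 h = 24.6375 kWh
Total energy = 339.45 kWh
Cost = 339.45 × €0.15 = €50.92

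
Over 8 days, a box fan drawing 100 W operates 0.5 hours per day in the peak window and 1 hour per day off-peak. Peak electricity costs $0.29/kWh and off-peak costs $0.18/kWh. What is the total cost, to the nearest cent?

$0.26

Peak energy = 0.1 kW × 0.5 h × 8 = 0.4 kWh
Off-peak energy = 0.1 kW × 1 h × 8 = 0.8 kWh
Cost = 0.4 × $0.29 + 0.8 × $0.18 = $0.116 + $0.144 = $0.26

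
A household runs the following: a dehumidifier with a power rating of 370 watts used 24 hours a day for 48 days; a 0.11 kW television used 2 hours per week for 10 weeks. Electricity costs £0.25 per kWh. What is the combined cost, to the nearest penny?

dehumidifier: Runtime = 24 h × 48 = 1152 h
dehumidifier: 0.37 kW × 1152 h = 426.24 kWh
television: Runtime = 2 h/week × 10 weeks = 20 h
television: 0.11 kW × 20 h = 2.2 kWh
Total energy = 428.44 kWh
Cost = 428.44 × £0.25 = £107.11

£107.11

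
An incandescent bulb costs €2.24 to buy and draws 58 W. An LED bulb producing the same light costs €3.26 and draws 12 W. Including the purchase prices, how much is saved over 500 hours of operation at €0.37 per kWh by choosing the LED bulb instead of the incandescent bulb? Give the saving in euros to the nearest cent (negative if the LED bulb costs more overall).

incandescent bulb: €2.24 + (58/1000) kW × 500 h × €0.37 = €2.24 + €10.73 = €12.97
LED bulb: €3.26 + (12/1000) kW × 500 h × €0.37 = €3.26 + €2.22 = €5.48
Saving = €12.97 − €5.48 = €7.49

€7.49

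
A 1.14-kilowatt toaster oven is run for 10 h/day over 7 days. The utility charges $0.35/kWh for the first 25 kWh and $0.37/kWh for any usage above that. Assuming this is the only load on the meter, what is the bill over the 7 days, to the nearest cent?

$29.03

Runtime = 10 h/day × 7 days = 70 h
Energy = 1.14 kW × 70 h = 79.8 kWh
Tier 1 (0–25 kWh): 25 × $0.35 = $8.75
Above 25 kWh: 54.8 × $0.37 = $20.276
Bill = $29.03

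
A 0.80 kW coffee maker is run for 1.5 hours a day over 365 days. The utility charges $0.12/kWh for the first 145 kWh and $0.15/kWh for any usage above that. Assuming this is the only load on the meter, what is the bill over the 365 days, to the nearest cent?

Runtime = 1.5 h/day × 365 days = 547.5 h
Energy = 0.8 kW × 547.5 h = 438 kWh
Tier 1 (0–145 kWh): 145 × $0.12 = $17.4
Above 145 kWh: 293 × $0.15 = $43.95
Bill = $61.35

$61.35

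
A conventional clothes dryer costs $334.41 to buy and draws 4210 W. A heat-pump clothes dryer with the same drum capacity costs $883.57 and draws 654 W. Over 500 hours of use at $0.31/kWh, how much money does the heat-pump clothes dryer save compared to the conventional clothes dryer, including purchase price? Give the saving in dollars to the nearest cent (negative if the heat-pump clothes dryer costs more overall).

$2.02

conventional clothes dryer: $334.41 + (4210/1000) kW × 500 h × $0.31 = $334.41 + $652.55 = $986.96
heat-pump clothes dryer: $883.57 + (654/1000) kW × 500 h × $0.31 = $883.57 + $101.37 = $984.94
Saving = $986.96 − $984.94 = $2.02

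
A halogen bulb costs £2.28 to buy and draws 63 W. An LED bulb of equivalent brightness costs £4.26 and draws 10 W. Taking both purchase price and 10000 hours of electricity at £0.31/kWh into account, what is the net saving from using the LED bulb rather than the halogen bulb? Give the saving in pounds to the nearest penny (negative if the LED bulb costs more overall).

halogen bulb: £2.28 + (63/1000) kW × 10000 h × £0.31 = £2.28 + £195.3 = £197.58
LED bulb: £4.26 + (10/1000) kW × 10000 h × £0.31 = £4.26 + £31 = £35.26
Saving = £197.58 − £35.26 = £162.32

£162.32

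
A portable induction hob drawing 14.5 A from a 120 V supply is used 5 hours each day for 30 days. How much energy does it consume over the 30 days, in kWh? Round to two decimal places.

261.00 kWh

Power = 14.5 A × 120 V = 1740 W = 1.74 kW
Runtime = 5 h/day × 30 days = 150 h
Energy = 1.74 kW × 150 h = 261 kWh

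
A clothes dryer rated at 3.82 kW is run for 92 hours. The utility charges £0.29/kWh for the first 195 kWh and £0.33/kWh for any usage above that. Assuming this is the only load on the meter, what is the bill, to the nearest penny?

£108.18

Energy = 3.82 kW × 92 h = 351.44 kWh
Tier 1 (0–195 kWh): 195 × £0.29 = £56.55
Above 195 kWh: 156.44 × £0.33 = £51.6252
Bill = £108.18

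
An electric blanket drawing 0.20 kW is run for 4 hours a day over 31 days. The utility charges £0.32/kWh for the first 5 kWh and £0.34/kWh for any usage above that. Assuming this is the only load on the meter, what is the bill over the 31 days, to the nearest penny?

£8.33

Runtime = 4 h/day × 31 days = 124 h
Energy = 0.2 kW × 124 h = 24.8 kWh
Tier 1 (0–5 kWh): 5 × £0.32 = £1.6
Above 5 kWh: 19.8 × £0.34 = £6.732
Bill = £8.33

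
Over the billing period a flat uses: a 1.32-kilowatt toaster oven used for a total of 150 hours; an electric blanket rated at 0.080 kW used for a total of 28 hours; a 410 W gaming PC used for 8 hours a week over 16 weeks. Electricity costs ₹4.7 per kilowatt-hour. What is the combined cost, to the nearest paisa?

₹1187.78

toaster oven: 1.32 kW × 150 h = 198 kWh
electric blanket: 0.08 kW × 28 h = 2.24 kWh
gaming PC: Runtime = 8 h/week × 16 weeks = 128 h
gaming PC: 0.41 kW × 128 h = 52.48 kWh
Total energy = 252.72 kWh
Cost = 252.72 × ₹4.7 = ₹1187.78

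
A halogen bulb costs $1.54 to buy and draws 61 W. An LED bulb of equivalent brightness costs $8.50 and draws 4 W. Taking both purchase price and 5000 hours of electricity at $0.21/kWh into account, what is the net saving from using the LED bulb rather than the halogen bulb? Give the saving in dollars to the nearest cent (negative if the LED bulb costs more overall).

halogen bulb: $1.54 + (61/1000) kW × 5000 h × $0.21 = $1.54 + $64.05 = $65.59
LED bulb: $8.50 + (4/1000) kW × 5000 h × $0.21 = $8.50 + $4.2 = $12.7
Saving = $65.59 − $12.7 = $52.89

$52.89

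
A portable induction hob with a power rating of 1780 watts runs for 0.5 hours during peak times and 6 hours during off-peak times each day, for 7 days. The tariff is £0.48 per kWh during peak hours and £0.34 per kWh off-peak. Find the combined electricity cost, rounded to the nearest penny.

£28.41

Peak energy = 1.78 kW × 0.5 h × 7 = 6.23 kWh
Off-peak energy = 1.78 kW × 6 h × 7 = 74.76 kWh
Cost = 6.23 × £0.48 + 74.76 × £0.34 = £2.9904 + £25.4184 = £28.41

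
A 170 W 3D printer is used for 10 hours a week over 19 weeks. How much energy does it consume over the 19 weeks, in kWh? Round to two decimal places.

32.30 kWh

Runtime = 10 h/week × 19 weeks = 190 h
Energy = 0.17 kW × 190 h = 32.3 kWh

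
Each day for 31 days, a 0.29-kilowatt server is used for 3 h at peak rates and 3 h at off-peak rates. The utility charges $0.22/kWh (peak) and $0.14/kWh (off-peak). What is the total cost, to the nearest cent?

Peak energy = 0.29 kW × 3 h × 31 = 26.97 kWh
Off-peak energy = 0.29 kW × 3 h × 31 = 26.97 kWh
Cost = 26.97 × $0.22 + 26.97 × $0.14 = $5.9334 + $3.7758 = $9.71

$9.71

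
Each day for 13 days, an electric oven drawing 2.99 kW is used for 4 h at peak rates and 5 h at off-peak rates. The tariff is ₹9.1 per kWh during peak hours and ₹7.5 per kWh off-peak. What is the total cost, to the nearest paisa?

₹2872.49

Peak energy = 2.99 kW × 4 h × 13 = 155.48 kWh
Off-peak energy = 2.99 kW × 5 h × 13 = 194.35 kWh
Cost = 155.48 × ₹9.1 + 194.35 × ₹7.5 = ₹1414.868 + ₹1457.625 = ₹2872.49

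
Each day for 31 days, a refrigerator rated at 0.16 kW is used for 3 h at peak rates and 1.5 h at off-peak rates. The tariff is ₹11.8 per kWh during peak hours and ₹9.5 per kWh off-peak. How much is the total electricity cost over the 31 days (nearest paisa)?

Peak energy = 0.16 kW × 3 h × 31 = 14.88 kWh
Off-peak energy = 0.16 kW × 1.5 h × 31 = 7.44 kWh
Cost = 14.88 × ₹11.8 + 7.44 × ₹9.5 = ₹175.584 + ₹70.68 = ₹246.26

₹246.26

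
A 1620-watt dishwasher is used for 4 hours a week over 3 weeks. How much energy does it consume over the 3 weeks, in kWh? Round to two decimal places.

Runtime = 4 h/week × 3 weeks = 12 h
Energy = 1.62 kW × 12 h = 19.44 kWh

19.44 kWh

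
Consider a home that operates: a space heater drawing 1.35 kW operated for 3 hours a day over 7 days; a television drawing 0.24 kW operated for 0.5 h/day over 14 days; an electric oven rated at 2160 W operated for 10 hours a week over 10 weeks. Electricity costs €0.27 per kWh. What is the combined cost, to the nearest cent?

space heater: Runtime = 3 h/day × 7 days = 21 h
space heater: 1.35 kW × 21 h = 28.35 kWh
television: Runtime = 0.5 h/day × 14 days = 7 h
television: 0.24 kW × 7 h = 1.68 kWh
electric oven: Runtime = 10 h/week × 10 weeks = 100 h
electric oven: 2.16 kW × 100 h = 216 kWh
Total energy = 246.03 kWh
Cost = 246.03 × €0.27 = €66.43

€66.43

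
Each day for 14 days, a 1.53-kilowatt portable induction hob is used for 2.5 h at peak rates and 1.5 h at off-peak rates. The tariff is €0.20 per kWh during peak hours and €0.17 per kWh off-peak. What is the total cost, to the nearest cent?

Peak energy = 1.53 kW × 2.5 h × 14 = 53.55 kWh
Off-peak energy = 1.53 kW × 1.5 h × 14 = 32.13 kWh
Cost = 53.55 × €0.20 + 32.13 × €0.17 = €10.71 + €5.4621 = €16.17

€16.17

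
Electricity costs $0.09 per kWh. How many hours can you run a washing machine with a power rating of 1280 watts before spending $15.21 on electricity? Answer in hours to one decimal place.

Energy available = $15.21 ÷ $0.09/kWh = 169 kWh
Hours = 169 kWh ÷ 1.28 kW = 132.0 h

132.0 h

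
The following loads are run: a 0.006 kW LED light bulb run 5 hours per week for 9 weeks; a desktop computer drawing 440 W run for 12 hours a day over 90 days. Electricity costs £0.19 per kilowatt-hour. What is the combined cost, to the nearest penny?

LED light bulb: Runtime = 5 h/week × 9 weeks = 45 h
LED light bulb: 0.006 kW × 45 h = 0.27 kWh
desktop computer: Runtime = 12 h/day × 90 days = 1080 h
desktop computer: 0.44 kW × 1080 h = 475.2 kWh
Total energy = 475.47 kWh
Cost = 475.47 × £0.19 = £90.34

£90.34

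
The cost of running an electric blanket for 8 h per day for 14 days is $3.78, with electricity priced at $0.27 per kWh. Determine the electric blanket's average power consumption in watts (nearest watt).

125 W

Energy = $3.78 ÷ $0.27/kWh = 14 kWh
Runtime = 8 h/day × 14 days = 112 h
Power = 14 kWh ÷ 112 h = 0.125 kW = 125 W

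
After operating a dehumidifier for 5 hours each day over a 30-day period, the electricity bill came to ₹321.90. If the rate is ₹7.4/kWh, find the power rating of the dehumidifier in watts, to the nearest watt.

Energy = ₹321.90 ÷ ₹7.4/kWh = 43.5 kWh
Runtime = 5 h/day × 30 days = 150 h
Power = 43.5 kWh ÷ 150 h = 0.29 kW = 290 W

290 W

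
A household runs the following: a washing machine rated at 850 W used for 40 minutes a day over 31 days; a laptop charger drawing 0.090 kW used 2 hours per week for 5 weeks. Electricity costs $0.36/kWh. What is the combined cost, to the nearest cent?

$6.65

washing machine: Runtime = 40 min × 31 = 1240 min = 20.666666… h
washing machine: 0.85 kW × 20.666666… h = 17.566666… kWh
laptop charger: Runtime = 2 h/week × 5 weeks = 10 h
laptop charger: 0.09 kW × 10 h = 0.9 kWh
Total energy = 18.466666… kWh
Cost = 18.466666… × $0.36 = $6.65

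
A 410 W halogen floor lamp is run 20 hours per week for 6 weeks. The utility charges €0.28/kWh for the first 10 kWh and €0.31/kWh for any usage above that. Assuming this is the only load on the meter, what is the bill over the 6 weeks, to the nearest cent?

€14.95

Runtime = 20 h/week × 6 weeks = 120 h
Energy = 0.41 kW × 120 h = 49.2 kWh
Tier 1 (0–10 kWh): 10 × €0.28 = €2.8
Above 10 kWh: 39.2 × €0.31 = €12.152
Bill = €14.95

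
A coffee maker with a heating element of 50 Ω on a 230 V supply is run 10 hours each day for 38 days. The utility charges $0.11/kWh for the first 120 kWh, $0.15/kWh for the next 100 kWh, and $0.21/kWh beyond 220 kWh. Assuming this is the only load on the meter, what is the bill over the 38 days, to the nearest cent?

$66.43

Power = V²/R = 230²/50 = 1058 W = 1.058 kW
Runtime = 10 h/day × 38 days = 380 h
Energy = 1.058 kW × 380 h = 402.04 kWh
Tier 1 (0–120 kWh): 120 × $0.11 = $13.2
Tier 2 (120–220 kWh): 100 × $0.15 = $15
Above 220 kWh: 182.04 × $0.21 = $38.2284
Bill = $66.43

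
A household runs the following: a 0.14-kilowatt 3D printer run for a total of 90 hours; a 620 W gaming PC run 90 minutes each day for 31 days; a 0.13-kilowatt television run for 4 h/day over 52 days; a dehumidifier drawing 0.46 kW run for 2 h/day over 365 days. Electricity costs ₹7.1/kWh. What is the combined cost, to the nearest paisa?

3D printer: 0.14 kW × 90 h = 12.6 kWh
gaming PC: Runtime = 90 min × 31 = 2790 min = 46.5 h
gaming PC: 0.62 kW × 46.5 h = 28.83 kWh
television: Runtime = 4 h/day × 52 days = 208 h
television: 0.13 kW × 208 h = 27.04 kWh
dehumidifier: Runtime = 2 h/day × 365 days = 730 h
dehumidifier: 0.46 kW × 730 h = 335.8 kWh
Total energy = 404.27 kWh
Cost = 404.27 × ₹7.1 = ₹2870.32

₹2870.32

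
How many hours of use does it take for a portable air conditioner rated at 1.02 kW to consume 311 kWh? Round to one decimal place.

304.9 h

Hours = 311 kWh ÷ 1.02 kW = 304.9 h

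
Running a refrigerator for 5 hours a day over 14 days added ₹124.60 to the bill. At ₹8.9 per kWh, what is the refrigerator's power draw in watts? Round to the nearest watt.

Energy = ₹124.60 ÷ ₹8.9/kWh = 14 kWh
Runtime = 5 h/day × 14 days = 70 h
Power = 14 kWh ÷ 70 h = 0.2 kW = 200 W

200 W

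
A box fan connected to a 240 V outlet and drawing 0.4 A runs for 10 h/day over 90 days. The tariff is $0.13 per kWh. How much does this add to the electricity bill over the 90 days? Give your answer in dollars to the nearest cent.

$11.23

Power = 0.4 A × 240 V = 96 W = 0.096 kW
Runtime = 10 h/day × 90 days = 900 h
Energy = 0.096 kW × 900 h = 86.4 kWh
Cost = 86.4 kWh × $0.13/kWh = $11.23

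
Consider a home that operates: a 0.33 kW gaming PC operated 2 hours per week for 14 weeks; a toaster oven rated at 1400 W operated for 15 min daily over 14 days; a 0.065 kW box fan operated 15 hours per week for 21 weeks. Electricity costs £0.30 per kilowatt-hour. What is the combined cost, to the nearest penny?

£10.38

gaming PC: Runtime = 2 h/week × 14 weeks = 28 h
gaming PC: 0.33 kW × 28 h = 9.24 kWh
toaster oven: Runtime = 15 min × 14 = 210 min = 3.5 h
toaster oven: 1.4 kW × 3.5 h = 4.9 kWh
box fan: Runtime = 15 h/week × 21 weeks = 315 h
box fan: 0.065 kW × 315 h = 20.475 kWh
Total energy = 34.615 kWh
Cost = 34.615 × £0.30 = £10.38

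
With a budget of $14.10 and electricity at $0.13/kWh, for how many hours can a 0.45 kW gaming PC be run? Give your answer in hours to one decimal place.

Energy available = $14.10 ÷ $0.13/kWh = 108.4615 kWh
Hours = 108.4615 kWh ÷ 0.45 kW = 241.0 h

241.0 h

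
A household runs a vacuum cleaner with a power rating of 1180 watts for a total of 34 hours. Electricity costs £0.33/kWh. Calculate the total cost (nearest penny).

£13.24

Energy = 1.18 kW × 34 h = 40.12 kWh
Cost = 40.12 kWh × £0.33/kWh = £13.24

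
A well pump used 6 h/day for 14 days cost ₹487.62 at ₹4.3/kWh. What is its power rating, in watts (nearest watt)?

1350 W

Energy = ₹487.62 ÷ ₹4.3/kWh = 113.4 kWh
Runtime = 6 h/day × 14 days = 84 h
Power = 113.4 kWh ÷ 84 h = 1.35 kW = 1350 W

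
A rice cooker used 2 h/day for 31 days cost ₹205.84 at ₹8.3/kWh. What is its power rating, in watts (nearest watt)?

Energy = ₹205.84 ÷ ₹8.3/kWh = 24.8 kWh
Runtime = 2 h/day × 31 days = 62 h
Power = 24.8 kWh ÷ 62 h = 0.4 kW = 400 W

400 W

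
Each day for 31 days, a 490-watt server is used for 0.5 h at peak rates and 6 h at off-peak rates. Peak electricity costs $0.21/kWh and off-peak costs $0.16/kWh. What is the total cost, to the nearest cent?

$16.18

Peak energy = 0.49 kW × 0.5 h × 31 = 7.595 kWh
Off-peak energy = 0.49 kW × 6 h × 31 = 91.14 kWh
Cost = 7.595 × $0.21 + 91.14 × $0.16 = $1.59495 + $14.5824 = $16.18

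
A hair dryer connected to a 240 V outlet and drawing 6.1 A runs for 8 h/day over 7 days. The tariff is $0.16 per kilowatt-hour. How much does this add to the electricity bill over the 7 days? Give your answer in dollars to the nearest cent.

$13.12

Power = 6.1 A × 240 V = 1464 W = 1.464 kW
Runtime = 8 h/day × 7 days = 56 h
Energy = 1.464 kW × 56 h = 81.984 kWh
Cost = 81.984 kWh × $0.16/kWh = $13.12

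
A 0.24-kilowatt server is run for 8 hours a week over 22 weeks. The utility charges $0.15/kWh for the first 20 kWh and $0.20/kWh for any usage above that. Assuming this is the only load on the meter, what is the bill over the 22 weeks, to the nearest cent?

$7.45

Runtime = 8 h/week × 22 weeks = 176 h
Energy = 0.24 kW × 176 h = 42.24 kWh
Tier 1 (0–20 kWh): 20 × $0.15 = $3
Above 20 kWh: 22.24 × $0.20 = $4.448
Bill = $7.45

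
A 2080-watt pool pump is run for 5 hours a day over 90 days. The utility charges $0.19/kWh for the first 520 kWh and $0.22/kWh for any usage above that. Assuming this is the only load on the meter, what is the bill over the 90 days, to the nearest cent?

$190.32

Runtime = 5 h/day × 90 days = 450 h
Energy = 2.08 kW × 450 h = 936 kWh
Tier 1 (0–520 kWh): 520 × $0.19 = $98.8
Above 520 kWh: 416 × $0.22 = $91.52
Bill = $190.32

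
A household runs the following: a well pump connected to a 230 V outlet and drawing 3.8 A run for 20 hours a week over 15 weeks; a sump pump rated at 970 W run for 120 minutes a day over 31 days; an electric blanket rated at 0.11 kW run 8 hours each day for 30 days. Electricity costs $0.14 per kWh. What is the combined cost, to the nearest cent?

well pump: Power = 3.8 A × 230 V = 874 W = 0.874 kW
well pump: Runtime = 20 h/week × 15 weeks = 300 h
well pump: 0.874 kW × 300 h = 262.2 kWh
sump pump: Runtime = 120 min × 31 = 3720 min = 62 h
sump pump: 0.97 kW × 62 h = 60.14 kWh
electric blanket: Runtime = 8 h/day × 30 days = 240 h
electric blanket: 0.11 kW × 240 h = 26.4 kWh
Total energy = 348.74 kWh
Cost = 348.74 × $0.14 = $48.82

$48.82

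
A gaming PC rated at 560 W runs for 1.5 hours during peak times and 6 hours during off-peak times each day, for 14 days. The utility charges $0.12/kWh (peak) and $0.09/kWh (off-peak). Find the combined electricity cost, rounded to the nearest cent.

$5.64

Peak energy = 0.56 kW × 1.5 h × 14 = 11.76 kWh
Off-peak energy = 0.56 kW × 6 h × 14 = 47.04 kWh
Cost = 11.76 × $0.12 + 47.04 × $0.09 = $1.4112 + $4.2336 = $5.64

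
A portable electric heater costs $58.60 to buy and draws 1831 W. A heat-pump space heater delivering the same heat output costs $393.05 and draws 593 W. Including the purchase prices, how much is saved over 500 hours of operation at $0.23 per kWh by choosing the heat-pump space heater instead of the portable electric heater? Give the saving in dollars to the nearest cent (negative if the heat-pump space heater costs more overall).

portable electric heater: $58.60 + (1831/1000) kW × 500 h × $0.23 = $58.60 + $210.565 = $269.165
heat-pump space heater: $393.05 + (593/1000) kW × 500 h × $0.23 = $393.05 + $68.195 = $461.245
Saving = $269.165 − $461.245 = −$192.08

-$192.08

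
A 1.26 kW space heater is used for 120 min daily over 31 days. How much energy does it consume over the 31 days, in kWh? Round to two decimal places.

Runtime = 120 min × 31 = 3720 min = 62 h
Energy = 1.26 kW × 62 h = 78.12 kWh

78.12 kWh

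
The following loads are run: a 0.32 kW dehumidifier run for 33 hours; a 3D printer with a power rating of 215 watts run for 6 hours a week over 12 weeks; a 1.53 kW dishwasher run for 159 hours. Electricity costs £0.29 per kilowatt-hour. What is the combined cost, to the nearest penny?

£78.10

dehumidifier: 0.32 kW × 33 h = 10.56 kWh
3D printer: Runtime = 6 h/week × 12 weeks = 72 h
3D printer: 0.215 kW × 72 h = 15.48 kWh
dishwasher: 1.53 kW × 159 h = 243.27 kWh
Total energy = 269.31 kWh
Cost = 269.31 × £0.29 = £78.10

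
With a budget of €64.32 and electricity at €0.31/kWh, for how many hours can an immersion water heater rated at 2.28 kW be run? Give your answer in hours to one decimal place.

91.0 h

Energy available = €64.32 ÷ €0.31/kWh = 207.4839 kWh
Hours = 207.4839 kWh ÷ 2.28 kW = 91.0 h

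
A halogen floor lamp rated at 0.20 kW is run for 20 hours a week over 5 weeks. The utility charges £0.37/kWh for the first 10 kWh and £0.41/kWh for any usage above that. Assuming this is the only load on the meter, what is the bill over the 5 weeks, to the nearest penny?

Runtime = 20 h/week × 5 weeks = 100 h
Energy = 0.2 kW × 100 h = 20 kWh
Tier 1 (0–10 kWh): 10 × £0.37 = £3.7
Above 10 kWh: 10 × £0.41 = £4.1
Bill = £7.80

£7.80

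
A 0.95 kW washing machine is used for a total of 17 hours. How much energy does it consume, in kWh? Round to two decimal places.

Energy = 0.95 kW × 17 h = 16.15 kWh

16.15 kWh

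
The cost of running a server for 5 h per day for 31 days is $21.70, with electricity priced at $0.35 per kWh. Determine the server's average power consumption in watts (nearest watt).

Energy = $21.70 ÷ $0.35/kWh = 62 kWh
Runtime = 5 h/day × 31 days = 155 h
Power = 62 kWh ÷ 155 h = 0.4 kW = 400 W

400 W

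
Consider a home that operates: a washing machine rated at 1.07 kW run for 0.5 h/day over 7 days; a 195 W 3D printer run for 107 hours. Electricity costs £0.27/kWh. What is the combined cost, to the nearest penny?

washing machine: Runtime = 0.5 h/day × 7 days = 3.5 h
washing machine: 1.07 kW × 3.5 h = 3.745 kWh
3D printer: 0.195 kW × 107 h = 20.865 kWh
Total energy = 24.61 kWh
Cost = 24.61 × £0.27 = £6.64

£6.64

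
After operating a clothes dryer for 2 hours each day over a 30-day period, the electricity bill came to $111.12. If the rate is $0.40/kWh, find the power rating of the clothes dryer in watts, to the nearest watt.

Energy = $111.12 ÷ $0.40/kWh = 277.8 kWh
Runtime = 2 h/day × 30 days = 60 h
Power = 277.8 kWh ÷ 60 h = 4.63 kW = 4630 W

4630 W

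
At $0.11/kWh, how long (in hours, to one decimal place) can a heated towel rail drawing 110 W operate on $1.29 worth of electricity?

106.6 h

Energy available = $1.29 ÷ $0.11/kWh = 11.7273 kWh
Hours = 11.7273 kWh ÷ 0.11 kW = 106.6 h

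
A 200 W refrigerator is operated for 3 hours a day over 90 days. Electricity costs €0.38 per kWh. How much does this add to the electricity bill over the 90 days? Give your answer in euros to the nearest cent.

€20.52

Runtime = 3 h/day × 90 days = 270 h
Energy = 0.2 kW × 270 h = 54 kWh
Cost = 54 kWh × €0.38/kWh = €20.52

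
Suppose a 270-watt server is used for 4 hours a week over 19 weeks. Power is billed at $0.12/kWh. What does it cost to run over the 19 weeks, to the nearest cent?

Runtime = 4 h/week × 19 weeks = 76 h
Energy = 0.27 kW × 76 h = 20.52 kWh
Cost = 20.52 kWh × $0.12/kWh = $2.46

$2.46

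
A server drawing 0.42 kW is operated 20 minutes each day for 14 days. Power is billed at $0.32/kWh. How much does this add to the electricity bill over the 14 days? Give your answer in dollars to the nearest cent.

Runtime = 20 min × 14 = 280 min = 4.666666… h
Energy = 0.42 kW × 4.666666… h = 1.96 kWh
Cost = 1.96 kWh × $0.32/kWh = $0.63

$0.63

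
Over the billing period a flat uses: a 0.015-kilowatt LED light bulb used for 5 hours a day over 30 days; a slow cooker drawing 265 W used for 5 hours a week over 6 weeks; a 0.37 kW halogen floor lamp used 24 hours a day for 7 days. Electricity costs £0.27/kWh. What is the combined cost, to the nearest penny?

LED light bulb: Runtime = 5 h/day × 30 days = 150 h
LED light bulb: 0.015 kW × 150 h = 2.25 kWh
slow cooker: Runtime = 5 h/week × 6 weeks = 30 h
slow cooker: 0.265 kW × 30 h = 7.95 kWh
halogen floor lamp: Runtime = 24 h × 7 = 168 h
halogen floor lamp: 0.37 kW × 168 h = 62.16 kWh
Total energy = 72.36 kWh
Cost = 72.36 × £0.27 = £19.54

£19.54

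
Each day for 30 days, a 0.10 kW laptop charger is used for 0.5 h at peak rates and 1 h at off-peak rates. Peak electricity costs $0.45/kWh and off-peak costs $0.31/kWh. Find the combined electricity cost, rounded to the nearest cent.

Peak energy = 0.1 kW × 0.5 h × 30 = 1.5 kWh
Off-peak energy = 0.1 kW × 1 h × 30 = 3 kWh
Cost = 1.5 × $0.45 + 3 × $0.31 = $0.675 + $0.93 = $1.61

$1.61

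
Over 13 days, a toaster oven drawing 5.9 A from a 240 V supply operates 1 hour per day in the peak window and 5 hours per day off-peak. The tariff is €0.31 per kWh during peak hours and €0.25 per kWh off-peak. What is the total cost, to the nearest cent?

Power = 5.9 A × 240 V = 1416 W = 1.416 kW
Peak energy = 1.416 kW × 1 h × 13 = 18.408 kWh
Off-peak energy = 1.416 kW × 5 h × 13 = 92.04 kWh
Cost = 18.408 × €0.31 + 92.04 × €0.25 = €5.70648 + €23.01 = €28.72

€28.72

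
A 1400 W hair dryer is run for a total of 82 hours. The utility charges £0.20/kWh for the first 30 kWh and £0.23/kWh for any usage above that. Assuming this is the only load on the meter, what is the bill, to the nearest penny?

Energy = 1.4 kW × 82 h = 114.8 kWh
Tier 1 (0–30 kWh): 30 × £0.20 = £6
Above 30 kWh: 84.8 × £0.23 = £19.504
Bill = £25.50

£25.50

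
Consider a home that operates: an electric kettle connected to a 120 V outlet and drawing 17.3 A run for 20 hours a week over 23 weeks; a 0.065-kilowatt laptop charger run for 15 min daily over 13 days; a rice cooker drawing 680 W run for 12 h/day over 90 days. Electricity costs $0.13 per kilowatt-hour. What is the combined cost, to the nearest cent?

electric kettle: Power = 17.3 A × 120 V = 2076 W = 2.076 kW
electric kettle: Runtime = 20 h/week × 23 weeks = 460 h
electric kettle: 2.076 kW × 460 h = 954.96 kWh
laptop charger: Runtime = 15 min × 13 = 195 min = 3.25 h
laptop charger: 0.065 kW × 3.25 h = 0.21125 kWh
rice cooker: Runtime = 12 h/day × 90 days = 1080 h
rice cooker: 0.68 kW × 1080 h = 734.4 kWh
Total energy = 1689.57125 kWh
Cost = 1689.57125 × $0.13 = $219.64

$219.64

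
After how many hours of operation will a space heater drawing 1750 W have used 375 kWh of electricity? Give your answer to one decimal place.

Hours = 375 kWh ÷ 1.75 kW = 214.3 h

214.3 h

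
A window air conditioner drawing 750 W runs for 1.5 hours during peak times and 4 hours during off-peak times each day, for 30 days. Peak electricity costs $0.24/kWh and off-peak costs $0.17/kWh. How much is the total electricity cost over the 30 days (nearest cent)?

Peak energy = 0.75 kW × 1.5 h × 30 = 33.75 kWh
Off-peak energy = 0.75 kW × 4 h × 30 = 90 kWh
Cost = 33.75 × $0.24 + 90 × $0.17 = $8.1 + $15.3 = $23.40

$23.40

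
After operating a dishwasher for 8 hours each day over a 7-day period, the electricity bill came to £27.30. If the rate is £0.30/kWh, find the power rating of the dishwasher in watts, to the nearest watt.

Energy = £27.30 ÷ £0.30/kWh = 91 kWh
Runtime = 8 h/day × 7 days = 56 h
Power = 91 kWh ÷ 56 h = 1.625 kW = 1625 W

1625 W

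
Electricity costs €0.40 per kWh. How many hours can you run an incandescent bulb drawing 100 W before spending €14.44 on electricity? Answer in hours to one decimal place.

Energy available = €14.44 ÷ €0.40/kWh = 36.1 kWh
Hours = 36.1 kWh ÷ 0.1 kW = 361.0 h

361.0 h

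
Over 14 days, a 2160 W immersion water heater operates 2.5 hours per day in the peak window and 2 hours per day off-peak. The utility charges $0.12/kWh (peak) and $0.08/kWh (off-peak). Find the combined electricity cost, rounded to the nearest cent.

$13.91

Peak energy = 2.16 kW × 2.5 h × 14 = 75.6 kWh
Off-peak energy = 2.16 kW × 2 h × 14 = 60.48 kWh
Cost = 75.6 × $0.12 + 60.48 × $0.08 = $9.072 + $4.8384 = $13.91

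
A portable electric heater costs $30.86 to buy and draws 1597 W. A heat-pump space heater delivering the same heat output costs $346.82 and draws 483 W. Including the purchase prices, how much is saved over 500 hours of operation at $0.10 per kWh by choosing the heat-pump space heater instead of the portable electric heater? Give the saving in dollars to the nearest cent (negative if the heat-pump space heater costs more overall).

portable electric heater: $30.86 + (1597/1000) kW × 500 h × $0.10 = $30.86 + $79.85 = $110.71
heat-pump space heater: $346.82 + (483/1000) kW × 500 h × $0.10 = $346.82 + $24.15 = $370.97
Saving = $110.71 − $370.97 = −$260.26

-$260.26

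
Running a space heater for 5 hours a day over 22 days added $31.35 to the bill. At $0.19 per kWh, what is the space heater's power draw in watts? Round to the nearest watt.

Energy = $31.35 ÷ $0.19/kWh = 165 kWh
Runtime = 5 h/day × 22 days = 110 h
Power = 165 kWh ÷ 110 h = 1.5 kW = 1500 W

1500 W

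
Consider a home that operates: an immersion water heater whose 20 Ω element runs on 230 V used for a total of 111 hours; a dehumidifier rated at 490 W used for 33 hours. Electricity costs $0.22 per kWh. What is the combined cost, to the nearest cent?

$68.15

immersion water heater: Power = V²/R = 230²/20 = 2645 W = 2.645 kW
immersion water heater: 2.645 kW × 111 h = 293.595 kWh
dehumidifier: 0.49 kW × 33 h = 16.17 kWh
Total energy = 309.765 kWh
Cost = 309.765 × $0.22 = $68.15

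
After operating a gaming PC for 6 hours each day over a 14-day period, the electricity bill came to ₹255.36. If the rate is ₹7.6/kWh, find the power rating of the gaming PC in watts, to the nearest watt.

400 W

Energy = ₹255.36 ÷ ₹7.6/kWh = 33.6 kWh
Runtime = 6 h/day × 14 days = 84 h
Power = 33.6 kWh ÷ 84 h = 0.4 kW = 400 W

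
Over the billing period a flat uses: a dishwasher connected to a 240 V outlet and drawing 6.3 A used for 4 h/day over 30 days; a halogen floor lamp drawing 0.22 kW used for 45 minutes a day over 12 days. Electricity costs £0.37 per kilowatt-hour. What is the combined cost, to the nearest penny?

dishwasher: Power = 6.3 A × 240 V = 1512 W = 1.512 kW
dishwasher: Runtime = 4 h/day × 30 days = 120 h
dishwasher: 1.512 kW × 120 h = 181.44 kWh
halogen floor lamp: Runtime = 45 min × 12 = 540 min = 9 h
halogen floor lamp: 0.22 kW × 9 h = 1.98 kWh
Total energy = 183.42 kWh
Cost = 183.42 × £0.37 = £67.87

£67.87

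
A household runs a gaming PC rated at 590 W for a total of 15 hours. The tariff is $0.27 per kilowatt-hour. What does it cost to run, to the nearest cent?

Energy = 0.59 kW × 15 h = 8.85 kWh
Cost = 8.85 kWh × $0.27/kWh = $2.39

$2.39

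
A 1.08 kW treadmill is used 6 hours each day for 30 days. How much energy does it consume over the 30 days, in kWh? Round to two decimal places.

Runtime = 6 h/day × 30 days = 180 h
Energy = 1.08 kW × 180 h = 194.4 kWh

194.40 kWh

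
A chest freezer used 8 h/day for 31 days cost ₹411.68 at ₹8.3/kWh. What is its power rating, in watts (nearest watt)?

Energy = ₹411.68 ÷ ₹8.3/kWh = 49.6 kWh
Runtime = 8 h/day × 31 days = 248 h
Power = 49.6 kWh ÷ 248 h = 0.2 kW = 200 W

200 W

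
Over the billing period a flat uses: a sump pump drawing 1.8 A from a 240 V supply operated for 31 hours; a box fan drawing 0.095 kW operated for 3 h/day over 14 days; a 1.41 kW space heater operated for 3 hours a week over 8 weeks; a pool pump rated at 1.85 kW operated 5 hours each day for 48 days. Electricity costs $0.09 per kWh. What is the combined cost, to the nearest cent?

$44.57

sump pump: Power = 1.8 A × 240 V = 432 W = 0.432 kW
sump pump: 0.432 kW × 31 h = 13.392 kWh
box fan: Runtime = 3 h/day × 14 days = 42 h
box fan: 0.095 kW × 42 h = 3.99 kWh
space heater: Runtime = 3 h/week × 8 weeks = 24 h
space heater: 1.41 kW × 24 h = 33.84 kWh
pool pump: Runtime = 5 h/day × 48 days = 240 h
pool pump: 1.85 kW × 240 h = 444 kWh
Total energy = 495.222 kWh
Cost = 495.222 × $0.09 = $44.57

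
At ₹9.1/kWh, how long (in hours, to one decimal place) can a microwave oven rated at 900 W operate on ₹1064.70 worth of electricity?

130.0 h

Energy available = ₹1064.70 ÷ ₹9.1/kWh = 117 kWh
Hours = 117 kWh ÷ 0.9 kW = 130.0 h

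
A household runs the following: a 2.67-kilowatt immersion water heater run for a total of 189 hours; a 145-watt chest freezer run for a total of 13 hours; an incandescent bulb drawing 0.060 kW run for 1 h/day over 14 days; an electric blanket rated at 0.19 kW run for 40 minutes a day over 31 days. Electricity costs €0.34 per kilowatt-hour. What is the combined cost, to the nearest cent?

immersion water heater: 2.67 kW × 189 h = 504.63 kWh
chest freezer: 0.145 kW × 13 h = 1.885 kWh
incandescent bulb: Runtime = 1 h/day × 14 days = 14 h
incandescent bulb: 0.06 kW × 14 h = 0.84 kWh
electric blanket: Runtime = 40 min × 31 = 1240 min = 20.666666… h
electric blanket: 0.19 kW × 20.666666… h = 3.926666… kWh
Total energy = 511.281666… kWh
Cost = 511.281666… × €0.34 = €173.84

€173.84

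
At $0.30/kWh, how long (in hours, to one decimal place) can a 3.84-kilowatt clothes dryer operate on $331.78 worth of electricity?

288.0 h

Energy available = $331.78 ÷ $0.30/kWh = 1105.9333 kWh
Hours = 1105.9333 kWh ÷ 3.84 kW = 288.0 h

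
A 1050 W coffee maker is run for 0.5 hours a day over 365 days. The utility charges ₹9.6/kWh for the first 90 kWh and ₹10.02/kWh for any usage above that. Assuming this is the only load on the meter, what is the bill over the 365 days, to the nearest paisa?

Runtime = 0.5 h/day × 365 days = 182.5 h
Energy = 1.05 kW × 182.5 h = 191.625 kWh
Tier 1 (0–90 kWh): 90 × ₹9.6 = ₹864
Above 90 kWh: 101.625 × ₹10.02 = ₹1018.2825
Bill = ₹1882.28

₹1882.28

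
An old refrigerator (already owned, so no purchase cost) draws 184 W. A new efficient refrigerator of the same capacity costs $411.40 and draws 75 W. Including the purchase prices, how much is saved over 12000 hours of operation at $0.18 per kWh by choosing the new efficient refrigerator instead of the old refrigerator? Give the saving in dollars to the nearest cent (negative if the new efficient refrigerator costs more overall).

old refrigerator: $0.00 + (184/1000) kW × 12000 h × $0.18 = $0.00 + $397.44 = $397.44
new efficient refrigerator: $411.40 + (75/1000) kW × 12000 h × $0.18 = $411.40 + $162 = $573.4
Saving = $397.44 − $573.4 = −$175.96

-$175.96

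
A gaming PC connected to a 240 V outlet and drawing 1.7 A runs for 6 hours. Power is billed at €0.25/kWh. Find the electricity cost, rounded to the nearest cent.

Power = 1.7 A × 240 V = 408 W = 0.408 kW
Energy = 0.408 kW × 6 h = 2.448 kWh
Cost = 2.448 kWh × €0.25/kWh = €0.61

€0.61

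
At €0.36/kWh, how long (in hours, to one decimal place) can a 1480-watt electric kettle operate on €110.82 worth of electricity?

Energy available = €110.82 ÷ €0.36/kWh = 307.8333 kWh
Hours = 307.8333 kWh ÷ 1.48 kW = 208.0 h

208.0 h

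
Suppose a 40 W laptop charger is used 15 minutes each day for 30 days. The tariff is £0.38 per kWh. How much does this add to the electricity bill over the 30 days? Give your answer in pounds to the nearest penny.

Runtime = 15 min × 30 = 450 min = 7.5 h
Energy = 0.04 kW × 7.5 h = 0.3 kWh
Cost = 0.3 kWh × £0.38/kWh = £0.11

£0.11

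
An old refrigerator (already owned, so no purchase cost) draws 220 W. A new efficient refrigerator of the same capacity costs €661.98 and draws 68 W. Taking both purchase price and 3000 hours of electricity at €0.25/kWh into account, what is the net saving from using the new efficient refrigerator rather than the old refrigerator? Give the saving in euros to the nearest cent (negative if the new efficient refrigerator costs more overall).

-€547.98

old refrigerator: €0.00 + (220/1000) kW × 3000 h × €0.25 = €0.00 + €165 = €165
new efficient refrigerator: €661.98 + (68/1000) kW × 3000 h × €0.25 = €661.98 + €51 = €712.98
Saving = €165 − €712.98 = −€547.98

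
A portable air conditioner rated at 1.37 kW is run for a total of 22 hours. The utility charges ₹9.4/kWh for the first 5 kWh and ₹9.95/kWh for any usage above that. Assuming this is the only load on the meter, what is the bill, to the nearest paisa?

Energy = 1.37 kW × 22 h = 30.14 kWh
Tier 1 (0–5 kWh): 5 × ₹9.4 = ₹47
Above 5 kWh: 25.14 × ₹9.95 = ₹250.143
Bill = ₹297.14

₹297.14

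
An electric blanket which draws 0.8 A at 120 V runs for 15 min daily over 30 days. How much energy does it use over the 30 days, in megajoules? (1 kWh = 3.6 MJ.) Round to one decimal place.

Power = 0.8 A × 120 V = 96 W = 0.096 kW
Runtime = 15 min × 30 = 450 min = 7.5 h
Energy = 0.096 kW × 7.5 h = 0.72 kWh
= 0.72 × 3.6 MJ = 2.6 MJ

2.6 MJ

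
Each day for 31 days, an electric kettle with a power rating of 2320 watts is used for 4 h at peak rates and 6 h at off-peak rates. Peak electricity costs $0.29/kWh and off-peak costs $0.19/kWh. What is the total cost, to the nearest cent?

Peak energy = 2.32 kW × 4 h × 31 = 287.68 kWh
Off-peak energy = 2.32 kW × 6 h × 31 = 431.52 kWh
Cost = 287.68 × $0.29 + 431.52 × $0.19 = $83.4272 + $81.9888 = $165.42

$165.42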